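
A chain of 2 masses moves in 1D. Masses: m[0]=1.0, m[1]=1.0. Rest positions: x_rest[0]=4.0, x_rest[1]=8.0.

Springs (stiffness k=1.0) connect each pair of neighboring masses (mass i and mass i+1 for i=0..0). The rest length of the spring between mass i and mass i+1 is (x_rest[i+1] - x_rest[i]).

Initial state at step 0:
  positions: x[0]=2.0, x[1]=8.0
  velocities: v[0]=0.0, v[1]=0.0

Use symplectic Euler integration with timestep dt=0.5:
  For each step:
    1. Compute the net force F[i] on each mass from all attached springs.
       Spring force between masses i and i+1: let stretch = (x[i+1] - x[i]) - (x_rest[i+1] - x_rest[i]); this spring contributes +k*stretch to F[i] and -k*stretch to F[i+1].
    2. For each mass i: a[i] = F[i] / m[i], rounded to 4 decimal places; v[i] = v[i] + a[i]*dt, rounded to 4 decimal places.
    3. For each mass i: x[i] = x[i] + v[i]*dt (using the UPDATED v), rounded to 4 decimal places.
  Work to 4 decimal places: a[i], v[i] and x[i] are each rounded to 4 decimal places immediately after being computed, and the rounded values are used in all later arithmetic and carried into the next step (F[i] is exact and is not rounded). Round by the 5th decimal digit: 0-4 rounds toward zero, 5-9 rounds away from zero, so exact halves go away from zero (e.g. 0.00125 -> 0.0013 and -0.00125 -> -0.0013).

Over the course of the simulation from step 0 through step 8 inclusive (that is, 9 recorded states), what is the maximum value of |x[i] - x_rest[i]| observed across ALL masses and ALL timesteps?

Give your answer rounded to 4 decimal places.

Answer: 2.0625

Derivation:
Step 0: x=[2.0000 8.0000] v=[0.0000 0.0000]
Step 1: x=[2.5000 7.5000] v=[1.0000 -1.0000]
Step 2: x=[3.2500 6.7500] v=[1.5000 -1.5000]
Step 3: x=[3.8750 6.1250] v=[1.2500 -1.2500]
Step 4: x=[4.0625 5.9375] v=[0.3750 -0.3750]
Step 5: x=[3.7188 6.2813] v=[-0.6875 0.6875]
Step 6: x=[3.0157 6.9845] v=[-1.4063 1.4063]
Step 7: x=[2.3048 7.6955] v=[-1.4219 1.4219]
Step 8: x=[1.9415 8.0588] v=[-0.7266 0.7266]
Max displacement = 2.0625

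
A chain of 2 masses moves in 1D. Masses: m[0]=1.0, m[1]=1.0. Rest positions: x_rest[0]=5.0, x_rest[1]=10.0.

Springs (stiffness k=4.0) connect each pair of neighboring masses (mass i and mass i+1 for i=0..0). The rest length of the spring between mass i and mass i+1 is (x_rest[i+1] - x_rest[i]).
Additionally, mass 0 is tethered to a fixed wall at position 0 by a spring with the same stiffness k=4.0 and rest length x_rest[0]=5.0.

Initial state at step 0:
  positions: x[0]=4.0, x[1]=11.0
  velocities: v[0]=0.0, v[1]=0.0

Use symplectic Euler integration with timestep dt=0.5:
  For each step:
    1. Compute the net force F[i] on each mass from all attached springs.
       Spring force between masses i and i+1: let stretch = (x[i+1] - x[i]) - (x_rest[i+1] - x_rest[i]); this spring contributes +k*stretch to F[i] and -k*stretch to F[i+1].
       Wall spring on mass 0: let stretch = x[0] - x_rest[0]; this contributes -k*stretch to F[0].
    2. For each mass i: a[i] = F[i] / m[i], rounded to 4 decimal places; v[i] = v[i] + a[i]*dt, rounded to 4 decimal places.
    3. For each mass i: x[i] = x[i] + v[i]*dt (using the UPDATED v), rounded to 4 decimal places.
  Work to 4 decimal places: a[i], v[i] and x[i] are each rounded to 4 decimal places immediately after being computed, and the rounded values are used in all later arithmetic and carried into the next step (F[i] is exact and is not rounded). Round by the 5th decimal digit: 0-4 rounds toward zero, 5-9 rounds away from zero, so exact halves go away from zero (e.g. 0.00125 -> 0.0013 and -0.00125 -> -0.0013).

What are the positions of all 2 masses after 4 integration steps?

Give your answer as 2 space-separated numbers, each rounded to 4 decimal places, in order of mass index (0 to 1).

Step 0: x=[4.0000 11.0000] v=[0.0000 0.0000]
Step 1: x=[7.0000 9.0000] v=[6.0000 -4.0000]
Step 2: x=[5.0000 10.0000] v=[-4.0000 2.0000]
Step 3: x=[3.0000 11.0000] v=[-4.0000 2.0000]
Step 4: x=[6.0000 9.0000] v=[6.0000 -4.0000]

Answer: 6.0000 9.0000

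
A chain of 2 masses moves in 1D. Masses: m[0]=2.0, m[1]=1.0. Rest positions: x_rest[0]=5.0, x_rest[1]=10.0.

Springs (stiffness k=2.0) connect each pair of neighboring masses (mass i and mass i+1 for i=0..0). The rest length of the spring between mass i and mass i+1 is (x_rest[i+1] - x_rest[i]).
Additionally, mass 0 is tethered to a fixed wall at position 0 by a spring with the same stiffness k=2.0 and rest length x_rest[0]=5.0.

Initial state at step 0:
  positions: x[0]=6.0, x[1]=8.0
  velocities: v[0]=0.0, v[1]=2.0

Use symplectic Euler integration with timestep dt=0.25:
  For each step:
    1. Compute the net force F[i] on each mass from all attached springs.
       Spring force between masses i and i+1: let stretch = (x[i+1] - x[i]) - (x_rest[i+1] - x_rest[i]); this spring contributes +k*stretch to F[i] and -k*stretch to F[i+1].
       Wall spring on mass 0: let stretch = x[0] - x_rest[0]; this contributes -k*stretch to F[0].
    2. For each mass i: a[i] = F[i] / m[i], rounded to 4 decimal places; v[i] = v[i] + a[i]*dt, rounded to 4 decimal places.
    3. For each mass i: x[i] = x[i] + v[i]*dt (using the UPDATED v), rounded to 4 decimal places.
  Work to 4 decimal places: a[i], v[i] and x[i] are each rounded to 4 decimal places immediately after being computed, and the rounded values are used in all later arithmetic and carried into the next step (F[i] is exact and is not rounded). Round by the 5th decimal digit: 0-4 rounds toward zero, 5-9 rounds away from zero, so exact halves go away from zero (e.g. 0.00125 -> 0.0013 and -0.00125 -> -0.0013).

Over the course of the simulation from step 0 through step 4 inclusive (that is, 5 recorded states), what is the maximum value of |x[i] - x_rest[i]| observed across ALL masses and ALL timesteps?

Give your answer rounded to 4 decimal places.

Answer: 2.1337

Derivation:
Step 0: x=[6.0000 8.0000] v=[0.0000 2.0000]
Step 1: x=[5.7500 8.8750] v=[-1.0000 3.5000]
Step 2: x=[5.3359 9.9844] v=[-1.6563 4.4375]
Step 3: x=[4.8789 11.1377] v=[-1.8282 4.6133]
Step 4: x=[4.5081 12.1337] v=[-1.4832 3.9839]
Max displacement = 2.1337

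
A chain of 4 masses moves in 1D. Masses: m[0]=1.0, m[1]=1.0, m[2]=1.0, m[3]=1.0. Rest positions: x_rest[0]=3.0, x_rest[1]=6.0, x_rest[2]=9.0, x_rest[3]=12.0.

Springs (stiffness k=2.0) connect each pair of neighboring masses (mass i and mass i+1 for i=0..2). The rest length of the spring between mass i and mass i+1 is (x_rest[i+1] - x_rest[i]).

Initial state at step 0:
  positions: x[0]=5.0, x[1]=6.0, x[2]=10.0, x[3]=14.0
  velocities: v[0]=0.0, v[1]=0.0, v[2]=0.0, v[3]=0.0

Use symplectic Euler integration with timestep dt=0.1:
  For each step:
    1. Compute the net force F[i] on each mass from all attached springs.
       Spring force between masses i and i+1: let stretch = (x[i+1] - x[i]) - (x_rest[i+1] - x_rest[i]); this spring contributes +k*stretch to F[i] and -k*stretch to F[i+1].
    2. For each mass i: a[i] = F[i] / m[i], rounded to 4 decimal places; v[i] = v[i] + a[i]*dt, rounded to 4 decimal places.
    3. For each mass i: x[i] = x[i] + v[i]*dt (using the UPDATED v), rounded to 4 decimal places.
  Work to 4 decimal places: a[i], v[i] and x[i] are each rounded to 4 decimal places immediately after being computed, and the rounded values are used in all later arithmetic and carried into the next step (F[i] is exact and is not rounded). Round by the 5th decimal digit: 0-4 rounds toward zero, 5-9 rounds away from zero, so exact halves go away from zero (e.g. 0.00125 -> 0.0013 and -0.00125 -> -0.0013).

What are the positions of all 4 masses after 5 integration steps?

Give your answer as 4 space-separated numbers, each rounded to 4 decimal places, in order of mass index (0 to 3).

Answer: 4.4672 6.7931 10.0256 13.7143

Derivation:
Step 0: x=[5.0000 6.0000 10.0000 14.0000] v=[0.0000 0.0000 0.0000 0.0000]
Step 1: x=[4.9600 6.0600 10.0000 13.9800] v=[-0.4000 0.6000 0.0000 -0.2000]
Step 2: x=[4.8820 6.1768 10.0008 13.9404] v=[-0.7800 1.1680 0.0080 -0.3960]
Step 3: x=[4.7699 6.3442 10.0039 13.8820] v=[-1.1210 1.6738 0.0311 -0.5839]
Step 4: x=[4.6293 6.5533 10.0114 13.8061] v=[-1.4061 2.0909 0.0748 -0.7595]
Step 5: x=[4.4672 6.7931 10.0256 13.7143] v=[-1.6213 2.3977 0.1421 -0.9184]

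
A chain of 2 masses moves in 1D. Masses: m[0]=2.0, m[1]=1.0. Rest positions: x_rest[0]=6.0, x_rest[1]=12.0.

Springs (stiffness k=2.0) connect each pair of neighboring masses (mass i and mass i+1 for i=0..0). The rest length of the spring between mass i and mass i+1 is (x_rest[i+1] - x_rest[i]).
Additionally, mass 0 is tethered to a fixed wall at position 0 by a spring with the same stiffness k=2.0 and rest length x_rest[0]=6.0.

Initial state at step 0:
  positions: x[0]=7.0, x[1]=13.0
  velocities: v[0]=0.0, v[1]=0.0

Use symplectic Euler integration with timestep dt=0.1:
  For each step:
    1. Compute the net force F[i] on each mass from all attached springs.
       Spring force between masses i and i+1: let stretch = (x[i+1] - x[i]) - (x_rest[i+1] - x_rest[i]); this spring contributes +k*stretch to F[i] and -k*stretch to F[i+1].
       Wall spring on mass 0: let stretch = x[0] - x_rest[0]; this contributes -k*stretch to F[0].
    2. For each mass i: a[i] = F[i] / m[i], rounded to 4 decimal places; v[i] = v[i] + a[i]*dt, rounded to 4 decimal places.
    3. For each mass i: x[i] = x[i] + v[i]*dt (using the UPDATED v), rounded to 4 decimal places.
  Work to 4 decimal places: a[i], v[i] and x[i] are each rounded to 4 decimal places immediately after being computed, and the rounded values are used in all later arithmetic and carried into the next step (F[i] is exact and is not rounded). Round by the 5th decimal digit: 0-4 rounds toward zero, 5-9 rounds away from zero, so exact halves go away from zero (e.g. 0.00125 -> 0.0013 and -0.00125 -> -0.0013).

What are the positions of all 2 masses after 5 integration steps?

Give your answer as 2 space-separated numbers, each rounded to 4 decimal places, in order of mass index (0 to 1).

Step 0: x=[7.0000 13.0000] v=[0.0000 0.0000]
Step 1: x=[6.9900 13.0000] v=[-0.1000 0.0000]
Step 2: x=[6.9702 12.9998] v=[-0.1980 -0.0020]
Step 3: x=[6.9410 12.9990] v=[-0.2921 -0.0079]
Step 4: x=[6.9030 12.9971] v=[-0.3804 -0.0195]
Step 5: x=[6.8569 12.9933] v=[-0.4613 -0.0383]

Answer: 6.8569 12.9933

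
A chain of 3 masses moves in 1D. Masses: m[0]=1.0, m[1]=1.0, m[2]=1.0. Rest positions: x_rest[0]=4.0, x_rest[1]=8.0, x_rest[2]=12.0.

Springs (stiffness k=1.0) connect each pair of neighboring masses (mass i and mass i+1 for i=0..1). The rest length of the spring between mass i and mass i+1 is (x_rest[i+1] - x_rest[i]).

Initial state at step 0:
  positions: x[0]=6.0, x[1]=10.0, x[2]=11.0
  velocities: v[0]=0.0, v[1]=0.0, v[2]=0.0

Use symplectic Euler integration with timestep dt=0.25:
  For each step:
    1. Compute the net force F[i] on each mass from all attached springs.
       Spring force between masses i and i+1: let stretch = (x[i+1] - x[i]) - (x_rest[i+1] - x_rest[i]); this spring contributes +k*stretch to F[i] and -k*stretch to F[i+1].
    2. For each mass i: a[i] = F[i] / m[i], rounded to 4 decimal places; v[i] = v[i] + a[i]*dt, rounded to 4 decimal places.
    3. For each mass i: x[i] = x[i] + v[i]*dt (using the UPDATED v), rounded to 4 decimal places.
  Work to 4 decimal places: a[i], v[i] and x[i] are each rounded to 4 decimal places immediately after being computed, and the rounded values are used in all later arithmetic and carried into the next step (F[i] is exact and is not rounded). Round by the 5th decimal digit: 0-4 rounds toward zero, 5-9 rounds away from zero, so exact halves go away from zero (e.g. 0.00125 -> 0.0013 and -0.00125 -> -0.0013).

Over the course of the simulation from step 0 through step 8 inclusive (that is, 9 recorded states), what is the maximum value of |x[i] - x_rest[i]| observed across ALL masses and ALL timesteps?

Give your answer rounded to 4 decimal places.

Step 0: x=[6.0000 10.0000 11.0000] v=[0.0000 0.0000 0.0000]
Step 1: x=[6.0000 9.8125 11.1875] v=[0.0000 -0.7500 0.7500]
Step 2: x=[5.9883 9.4727 11.5391] v=[-0.0469 -1.3594 1.4063]
Step 3: x=[5.9444 9.0442 12.0115] v=[-0.1758 -1.7139 1.8897]
Step 4: x=[5.8442 8.6075 12.5485] v=[-0.4009 -1.7470 2.1479]
Step 5: x=[5.6667 8.2444 13.0892] v=[-0.7101 -1.4526 2.1627]
Step 6: x=[5.4003 8.0230 13.5771] v=[-1.0657 -0.8858 1.9515]
Step 7: x=[5.0478 7.9848 13.9679] v=[-1.4100 -0.1530 1.5630]
Step 8: x=[4.6289 8.1369 14.2347] v=[-1.6758 0.6085 1.0672]
Max displacement = 2.2347

Answer: 2.2347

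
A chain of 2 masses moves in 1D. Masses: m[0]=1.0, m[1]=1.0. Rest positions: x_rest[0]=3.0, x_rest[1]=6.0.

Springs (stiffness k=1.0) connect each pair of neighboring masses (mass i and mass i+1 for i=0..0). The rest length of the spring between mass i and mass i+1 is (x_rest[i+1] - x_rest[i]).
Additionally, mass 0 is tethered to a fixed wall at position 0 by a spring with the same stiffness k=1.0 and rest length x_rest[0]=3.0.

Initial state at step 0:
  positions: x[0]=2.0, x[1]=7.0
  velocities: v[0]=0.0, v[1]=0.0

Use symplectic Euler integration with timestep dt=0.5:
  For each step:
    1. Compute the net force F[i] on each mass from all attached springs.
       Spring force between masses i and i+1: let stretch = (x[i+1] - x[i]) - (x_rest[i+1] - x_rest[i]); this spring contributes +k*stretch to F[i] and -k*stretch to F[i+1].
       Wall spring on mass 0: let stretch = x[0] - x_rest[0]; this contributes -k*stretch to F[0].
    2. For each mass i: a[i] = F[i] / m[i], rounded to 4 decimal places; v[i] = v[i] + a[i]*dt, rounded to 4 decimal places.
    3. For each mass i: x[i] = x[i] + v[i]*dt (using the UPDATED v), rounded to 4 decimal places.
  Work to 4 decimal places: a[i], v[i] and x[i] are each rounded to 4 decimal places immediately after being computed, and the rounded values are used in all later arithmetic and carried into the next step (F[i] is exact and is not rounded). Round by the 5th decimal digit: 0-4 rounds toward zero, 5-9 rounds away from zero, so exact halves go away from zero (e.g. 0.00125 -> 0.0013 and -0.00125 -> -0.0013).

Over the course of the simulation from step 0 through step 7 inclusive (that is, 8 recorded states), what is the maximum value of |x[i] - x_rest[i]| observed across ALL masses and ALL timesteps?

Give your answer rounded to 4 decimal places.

Step 0: x=[2.0000 7.0000] v=[0.0000 0.0000]
Step 1: x=[2.7500 6.5000] v=[1.5000 -1.0000]
Step 2: x=[3.7500 5.8125] v=[2.0000 -1.3750]
Step 3: x=[4.3282 5.3594] v=[1.1563 -0.9063]
Step 4: x=[4.0821 5.3985] v=[-0.4922 0.0781]
Step 5: x=[3.1446 5.8585] v=[-1.8751 0.9199]
Step 6: x=[2.0994 6.3900] v=[-2.0905 1.0630]
Step 7: x=[1.6020 6.5989] v=[-0.9949 0.4177]
Max displacement = 1.3980

Answer: 1.3980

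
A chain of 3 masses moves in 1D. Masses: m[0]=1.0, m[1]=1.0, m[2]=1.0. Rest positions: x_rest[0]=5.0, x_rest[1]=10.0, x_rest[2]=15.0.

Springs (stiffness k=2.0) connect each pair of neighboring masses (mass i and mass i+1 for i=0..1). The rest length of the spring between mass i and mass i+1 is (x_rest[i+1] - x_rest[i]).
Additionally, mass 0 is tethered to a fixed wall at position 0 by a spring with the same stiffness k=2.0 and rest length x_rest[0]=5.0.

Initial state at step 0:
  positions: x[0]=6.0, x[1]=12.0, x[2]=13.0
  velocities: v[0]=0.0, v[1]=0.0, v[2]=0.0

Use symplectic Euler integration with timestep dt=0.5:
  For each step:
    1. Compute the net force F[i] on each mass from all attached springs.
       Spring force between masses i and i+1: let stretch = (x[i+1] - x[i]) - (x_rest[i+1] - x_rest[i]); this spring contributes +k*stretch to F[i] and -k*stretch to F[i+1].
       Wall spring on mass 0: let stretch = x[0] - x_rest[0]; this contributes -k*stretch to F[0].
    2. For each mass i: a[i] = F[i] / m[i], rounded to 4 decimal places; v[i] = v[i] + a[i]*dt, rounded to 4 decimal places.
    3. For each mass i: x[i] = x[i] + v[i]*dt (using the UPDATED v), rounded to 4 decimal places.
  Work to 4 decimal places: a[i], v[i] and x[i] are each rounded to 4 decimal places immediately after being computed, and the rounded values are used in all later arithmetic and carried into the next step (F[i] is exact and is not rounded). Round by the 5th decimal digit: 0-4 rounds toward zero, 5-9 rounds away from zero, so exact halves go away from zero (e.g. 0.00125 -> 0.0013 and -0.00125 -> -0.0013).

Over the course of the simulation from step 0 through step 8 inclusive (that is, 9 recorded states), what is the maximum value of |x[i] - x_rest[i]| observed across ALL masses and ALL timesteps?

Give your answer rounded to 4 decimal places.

Answer: 3.0469

Derivation:
Step 0: x=[6.0000 12.0000 13.0000] v=[0.0000 0.0000 0.0000]
Step 1: x=[6.0000 9.5000 15.0000] v=[0.0000 -5.0000 4.0000]
Step 2: x=[4.7500 8.0000 16.7500] v=[-2.5000 -3.0000 3.5000]
Step 3: x=[2.7500 9.2500 16.6250] v=[-4.0000 2.5000 -0.2500]
Step 4: x=[2.6250 10.9375 15.3125] v=[-0.2500 3.3750 -2.6250]
Step 5: x=[5.3438 10.6563 14.3125] v=[5.4375 -0.5625 -2.0000]
Step 6: x=[8.0469 9.5469 13.9844] v=[5.4062 -2.2188 -0.6562]
Step 7: x=[7.4766 9.9063 13.9376] v=[-1.1407 0.7187 -0.0937]
Step 8: x=[4.3828 11.0665 14.3751] v=[-6.1876 2.3203 0.8750]
Max displacement = 3.0469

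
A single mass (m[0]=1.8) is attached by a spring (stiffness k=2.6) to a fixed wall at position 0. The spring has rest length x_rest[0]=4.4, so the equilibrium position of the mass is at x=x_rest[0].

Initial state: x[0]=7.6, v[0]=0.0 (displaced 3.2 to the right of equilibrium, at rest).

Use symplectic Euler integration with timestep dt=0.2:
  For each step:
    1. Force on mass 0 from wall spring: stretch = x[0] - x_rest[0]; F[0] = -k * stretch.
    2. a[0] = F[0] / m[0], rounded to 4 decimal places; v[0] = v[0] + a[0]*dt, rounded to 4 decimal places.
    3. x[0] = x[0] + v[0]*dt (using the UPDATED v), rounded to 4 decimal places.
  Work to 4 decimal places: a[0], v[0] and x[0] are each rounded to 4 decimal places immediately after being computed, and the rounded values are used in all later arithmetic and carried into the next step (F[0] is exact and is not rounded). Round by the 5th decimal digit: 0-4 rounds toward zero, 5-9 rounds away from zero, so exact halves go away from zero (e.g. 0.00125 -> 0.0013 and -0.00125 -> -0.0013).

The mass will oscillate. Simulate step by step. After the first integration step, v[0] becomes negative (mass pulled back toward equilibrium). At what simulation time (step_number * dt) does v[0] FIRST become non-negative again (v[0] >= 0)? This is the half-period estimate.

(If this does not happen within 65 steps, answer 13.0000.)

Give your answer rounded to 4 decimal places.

Answer: 2.8000

Derivation:
Step 0: x=[7.6000] v=[0.0000]
Step 1: x=[7.4151] v=[-0.9244]
Step 2: x=[7.0560] v=[-1.7954]
Step 3: x=[6.5435] v=[-2.5627]
Step 4: x=[5.9071] v=[-3.1819]
Step 5: x=[5.1836] v=[-3.6173]
Step 6: x=[4.4149] v=[-3.8437]
Step 7: x=[3.6453] v=[-3.8480]
Step 8: x=[2.9193] v=[-3.6300]
Step 9: x=[2.2789] v=[-3.2022]
Step 10: x=[1.7610] v=[-2.5894]
Step 11: x=[1.3956] v=[-1.8270]
Step 12: x=[1.2038] v=[-0.9591]
Step 13: x=[1.1966] v=[-0.0358]
Step 14: x=[1.3745] v=[0.8896]
First v>=0 after going negative at step 14, time=2.8000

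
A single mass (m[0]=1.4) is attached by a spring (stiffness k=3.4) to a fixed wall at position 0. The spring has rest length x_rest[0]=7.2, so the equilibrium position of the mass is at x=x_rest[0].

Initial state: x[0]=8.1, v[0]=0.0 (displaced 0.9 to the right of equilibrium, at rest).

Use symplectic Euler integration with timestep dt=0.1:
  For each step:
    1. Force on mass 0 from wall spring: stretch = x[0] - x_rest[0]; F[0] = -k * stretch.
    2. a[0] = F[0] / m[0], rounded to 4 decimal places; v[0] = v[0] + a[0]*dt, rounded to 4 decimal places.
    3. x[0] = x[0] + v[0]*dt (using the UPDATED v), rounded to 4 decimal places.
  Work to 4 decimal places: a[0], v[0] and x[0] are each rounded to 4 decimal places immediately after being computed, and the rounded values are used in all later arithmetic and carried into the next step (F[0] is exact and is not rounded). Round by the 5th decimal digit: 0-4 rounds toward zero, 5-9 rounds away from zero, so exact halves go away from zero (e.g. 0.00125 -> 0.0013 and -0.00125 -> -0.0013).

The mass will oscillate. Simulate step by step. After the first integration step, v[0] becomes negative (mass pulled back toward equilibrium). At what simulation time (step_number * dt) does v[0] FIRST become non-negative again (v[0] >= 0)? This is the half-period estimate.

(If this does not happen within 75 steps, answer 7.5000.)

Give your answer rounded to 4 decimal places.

Step 0: x=[8.1000] v=[0.0000]
Step 1: x=[8.0781] v=[-0.2186]
Step 2: x=[8.0349] v=[-0.4319]
Step 3: x=[7.9714] v=[-0.6347]
Step 4: x=[7.8892] v=[-0.8220]
Step 5: x=[7.7903] v=[-0.9894]
Step 6: x=[7.6770] v=[-1.1328]
Step 7: x=[7.5521] v=[-1.2486]
Step 8: x=[7.4187] v=[-1.3341]
Step 9: x=[7.2800] v=[-1.3872]
Step 10: x=[7.1393] v=[-1.4066]
Step 11: x=[7.0001] v=[-1.3919]
Step 12: x=[6.8658] v=[-1.3434]
Step 13: x=[6.7396] v=[-1.2622]
Step 14: x=[6.6246] v=[-1.1504]
Step 15: x=[6.5235] v=[-1.0107]
Step 16: x=[6.4389] v=[-0.8464]
Step 17: x=[6.3727] v=[-0.6616]
Step 18: x=[6.3266] v=[-0.4607]
Step 19: x=[6.3017] v=[-0.2486]
Step 20: x=[6.2987] v=[-0.0304]
Step 21: x=[6.3176] v=[0.1885]
First v>=0 after going negative at step 21, time=2.1000

Answer: 2.1000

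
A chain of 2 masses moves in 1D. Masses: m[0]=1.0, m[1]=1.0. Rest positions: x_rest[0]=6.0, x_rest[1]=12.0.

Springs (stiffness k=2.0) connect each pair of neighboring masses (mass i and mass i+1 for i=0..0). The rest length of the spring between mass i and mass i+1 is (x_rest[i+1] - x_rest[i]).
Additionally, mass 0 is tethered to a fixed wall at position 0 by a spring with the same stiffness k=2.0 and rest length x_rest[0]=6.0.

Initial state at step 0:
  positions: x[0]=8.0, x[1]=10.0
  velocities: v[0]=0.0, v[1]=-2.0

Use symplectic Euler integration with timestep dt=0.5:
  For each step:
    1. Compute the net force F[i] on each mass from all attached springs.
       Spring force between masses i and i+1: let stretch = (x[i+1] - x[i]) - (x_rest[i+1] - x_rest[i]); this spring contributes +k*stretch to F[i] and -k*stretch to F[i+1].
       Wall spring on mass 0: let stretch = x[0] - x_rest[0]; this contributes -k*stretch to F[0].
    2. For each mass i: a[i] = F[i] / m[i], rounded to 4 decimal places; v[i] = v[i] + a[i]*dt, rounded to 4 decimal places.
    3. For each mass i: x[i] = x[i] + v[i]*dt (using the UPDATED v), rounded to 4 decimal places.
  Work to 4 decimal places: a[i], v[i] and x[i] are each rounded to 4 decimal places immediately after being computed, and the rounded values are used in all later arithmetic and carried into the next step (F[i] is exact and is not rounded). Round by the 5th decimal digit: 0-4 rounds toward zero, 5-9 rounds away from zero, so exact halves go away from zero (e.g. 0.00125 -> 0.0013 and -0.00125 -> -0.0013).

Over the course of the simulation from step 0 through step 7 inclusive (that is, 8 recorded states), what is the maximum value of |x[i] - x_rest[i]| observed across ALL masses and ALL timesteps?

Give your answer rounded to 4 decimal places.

Answer: 3.5000

Derivation:
Step 0: x=[8.0000 10.0000] v=[0.0000 -2.0000]
Step 1: x=[5.0000 11.0000] v=[-6.0000 2.0000]
Step 2: x=[2.5000 12.0000] v=[-5.0000 2.0000]
Step 3: x=[3.5000 11.2500] v=[2.0000 -1.5000]
Step 4: x=[6.6250 9.6250] v=[6.2500 -3.2500]
Step 5: x=[7.9375 9.5000] v=[2.6250 -0.2500]
Step 6: x=[6.0625 11.5938] v=[-3.7500 4.1875]
Step 7: x=[3.9219 13.9219] v=[-4.2812 4.6562]
Max displacement = 3.5000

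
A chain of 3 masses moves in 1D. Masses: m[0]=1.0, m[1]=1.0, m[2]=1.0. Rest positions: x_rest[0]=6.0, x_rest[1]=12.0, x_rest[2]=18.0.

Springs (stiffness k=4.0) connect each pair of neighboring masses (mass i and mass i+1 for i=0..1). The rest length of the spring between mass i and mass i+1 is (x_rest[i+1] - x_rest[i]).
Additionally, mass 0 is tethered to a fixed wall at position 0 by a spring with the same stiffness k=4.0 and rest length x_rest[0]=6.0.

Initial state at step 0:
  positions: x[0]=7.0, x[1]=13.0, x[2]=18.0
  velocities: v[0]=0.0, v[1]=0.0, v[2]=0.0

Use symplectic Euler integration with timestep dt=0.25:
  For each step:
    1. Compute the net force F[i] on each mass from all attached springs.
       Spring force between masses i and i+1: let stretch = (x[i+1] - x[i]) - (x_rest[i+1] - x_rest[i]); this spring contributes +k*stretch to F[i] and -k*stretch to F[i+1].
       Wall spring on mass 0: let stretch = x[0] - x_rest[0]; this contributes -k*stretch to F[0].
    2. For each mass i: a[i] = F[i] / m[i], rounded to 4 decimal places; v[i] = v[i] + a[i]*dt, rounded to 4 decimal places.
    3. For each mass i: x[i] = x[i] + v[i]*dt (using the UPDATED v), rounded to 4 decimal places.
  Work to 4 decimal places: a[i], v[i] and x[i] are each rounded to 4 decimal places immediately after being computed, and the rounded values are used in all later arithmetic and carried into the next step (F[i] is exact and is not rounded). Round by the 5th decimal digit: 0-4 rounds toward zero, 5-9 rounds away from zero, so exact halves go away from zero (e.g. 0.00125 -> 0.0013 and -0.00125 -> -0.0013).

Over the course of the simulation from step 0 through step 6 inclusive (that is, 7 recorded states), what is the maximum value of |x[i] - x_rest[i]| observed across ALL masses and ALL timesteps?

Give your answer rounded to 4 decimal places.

Step 0: x=[7.0000 13.0000 18.0000] v=[0.0000 0.0000 0.0000]
Step 1: x=[6.7500 12.7500 18.2500] v=[-1.0000 -1.0000 1.0000]
Step 2: x=[6.3125 12.3750 18.6250] v=[-1.7500 -1.5000 1.5000]
Step 3: x=[5.8125 12.0469 18.9375] v=[-2.0000 -1.3125 1.2500]
Step 4: x=[5.4180 11.8828 19.0274] v=[-1.5781 -0.6563 0.3594]
Step 5: x=[5.2852 11.8887 18.8311] v=[-0.5313 0.0235 -0.7852]
Step 6: x=[5.4820 11.9793 18.3992] v=[0.7870 0.3624 -1.7276]
Max displacement = 1.0274

Answer: 1.0274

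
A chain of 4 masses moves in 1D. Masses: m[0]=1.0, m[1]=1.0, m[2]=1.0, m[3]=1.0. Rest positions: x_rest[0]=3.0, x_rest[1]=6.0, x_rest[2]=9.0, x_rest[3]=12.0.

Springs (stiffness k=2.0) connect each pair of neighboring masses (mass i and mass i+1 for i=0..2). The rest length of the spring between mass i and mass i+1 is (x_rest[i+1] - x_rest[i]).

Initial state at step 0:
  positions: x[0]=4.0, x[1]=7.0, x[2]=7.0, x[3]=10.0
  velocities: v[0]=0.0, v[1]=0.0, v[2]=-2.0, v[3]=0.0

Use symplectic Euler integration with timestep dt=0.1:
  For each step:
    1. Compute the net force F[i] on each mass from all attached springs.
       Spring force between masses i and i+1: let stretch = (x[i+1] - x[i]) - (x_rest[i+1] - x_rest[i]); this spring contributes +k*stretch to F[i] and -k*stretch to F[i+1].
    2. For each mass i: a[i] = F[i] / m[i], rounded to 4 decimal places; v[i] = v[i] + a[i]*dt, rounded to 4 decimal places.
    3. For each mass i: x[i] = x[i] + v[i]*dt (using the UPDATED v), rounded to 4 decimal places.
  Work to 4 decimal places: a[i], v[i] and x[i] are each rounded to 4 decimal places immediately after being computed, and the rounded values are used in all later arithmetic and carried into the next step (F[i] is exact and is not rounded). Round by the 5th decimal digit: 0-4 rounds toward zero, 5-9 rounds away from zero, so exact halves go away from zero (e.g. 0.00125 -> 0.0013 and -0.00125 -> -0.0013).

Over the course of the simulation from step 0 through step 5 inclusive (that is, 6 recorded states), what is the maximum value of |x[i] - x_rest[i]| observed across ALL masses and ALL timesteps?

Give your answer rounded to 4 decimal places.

Step 0: x=[4.0000 7.0000 7.0000 10.0000] v=[0.0000 0.0000 -2.0000 0.0000]
Step 1: x=[4.0000 6.9400 6.8600 10.0000] v=[0.0000 -0.6000 -1.4000 0.0000]
Step 2: x=[3.9988 6.8196 6.7844 9.9972] v=[-0.0120 -1.2040 -0.7560 -0.0280]
Step 3: x=[3.9940 6.6421 6.7738 9.9901] v=[-0.0478 -1.7752 -0.1064 -0.0706]
Step 4: x=[3.9822 6.4143 6.8249 9.9787] v=[-0.1182 -2.2785 0.5105 -0.1139]
Step 5: x=[3.9590 6.1460 6.9308 9.9642] v=[-0.2318 -2.6828 1.0591 -0.1447]
Max displacement = 2.2262

Answer: 2.2262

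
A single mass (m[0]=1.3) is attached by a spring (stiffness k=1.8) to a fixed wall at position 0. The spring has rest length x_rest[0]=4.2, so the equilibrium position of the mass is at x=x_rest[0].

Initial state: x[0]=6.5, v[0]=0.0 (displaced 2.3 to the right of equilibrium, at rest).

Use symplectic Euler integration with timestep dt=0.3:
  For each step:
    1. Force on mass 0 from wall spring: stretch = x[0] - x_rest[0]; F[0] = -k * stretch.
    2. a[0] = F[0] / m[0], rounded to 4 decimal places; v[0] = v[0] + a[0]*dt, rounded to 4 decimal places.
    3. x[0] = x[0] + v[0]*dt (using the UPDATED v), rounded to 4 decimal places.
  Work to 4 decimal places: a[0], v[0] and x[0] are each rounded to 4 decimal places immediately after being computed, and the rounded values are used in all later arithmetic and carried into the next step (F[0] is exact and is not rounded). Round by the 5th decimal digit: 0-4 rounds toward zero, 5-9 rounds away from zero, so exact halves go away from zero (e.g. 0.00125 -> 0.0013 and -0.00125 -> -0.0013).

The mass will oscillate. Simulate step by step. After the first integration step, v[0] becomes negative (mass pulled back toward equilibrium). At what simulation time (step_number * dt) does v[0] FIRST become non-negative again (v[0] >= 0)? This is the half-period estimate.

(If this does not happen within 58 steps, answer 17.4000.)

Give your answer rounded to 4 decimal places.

Answer: 2.7000

Derivation:
Step 0: x=[6.5000] v=[0.0000]
Step 1: x=[6.2134] v=[-0.9554]
Step 2: x=[5.6759] v=[-1.7917]
Step 3: x=[4.9545] v=[-2.4048]
Step 4: x=[4.1390] v=[-2.7182]
Step 5: x=[3.3311] v=[-2.6929]
Step 6: x=[2.6315] v=[-2.3320]
Step 7: x=[2.1274] v=[-1.6805]
Step 8: x=[1.8815] v=[-0.8196]
Step 9: x=[1.9246] v=[0.1435]
First v>=0 after going negative at step 9, time=2.7000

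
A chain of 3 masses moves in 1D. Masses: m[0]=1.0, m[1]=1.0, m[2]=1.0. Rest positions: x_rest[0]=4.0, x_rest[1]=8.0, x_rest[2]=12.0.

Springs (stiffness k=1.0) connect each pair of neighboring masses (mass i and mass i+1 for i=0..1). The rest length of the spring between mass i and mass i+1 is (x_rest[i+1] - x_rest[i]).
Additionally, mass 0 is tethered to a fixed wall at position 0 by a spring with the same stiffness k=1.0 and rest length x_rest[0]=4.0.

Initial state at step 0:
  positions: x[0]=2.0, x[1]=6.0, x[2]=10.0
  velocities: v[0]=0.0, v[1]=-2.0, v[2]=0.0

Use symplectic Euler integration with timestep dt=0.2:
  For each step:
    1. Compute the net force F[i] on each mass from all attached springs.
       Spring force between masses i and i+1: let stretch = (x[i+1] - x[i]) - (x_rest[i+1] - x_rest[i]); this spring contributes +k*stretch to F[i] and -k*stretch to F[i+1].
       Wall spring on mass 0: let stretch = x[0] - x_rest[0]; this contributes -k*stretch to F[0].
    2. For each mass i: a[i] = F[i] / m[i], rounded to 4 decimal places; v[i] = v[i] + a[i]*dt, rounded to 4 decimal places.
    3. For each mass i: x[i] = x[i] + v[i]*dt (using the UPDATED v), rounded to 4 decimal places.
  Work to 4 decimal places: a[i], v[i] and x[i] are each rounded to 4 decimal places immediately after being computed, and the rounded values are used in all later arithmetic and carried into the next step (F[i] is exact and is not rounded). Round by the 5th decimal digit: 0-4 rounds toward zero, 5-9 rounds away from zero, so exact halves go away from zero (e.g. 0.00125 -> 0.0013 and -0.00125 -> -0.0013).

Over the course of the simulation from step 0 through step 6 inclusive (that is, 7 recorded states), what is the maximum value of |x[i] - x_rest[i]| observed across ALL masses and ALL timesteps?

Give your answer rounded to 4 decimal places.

Answer: 3.3386

Derivation:
Step 0: x=[2.0000 6.0000 10.0000] v=[0.0000 -2.0000 0.0000]
Step 1: x=[2.0800 5.6000 10.0000] v=[0.4000 -2.0000 0.0000]
Step 2: x=[2.2176 5.2352 9.9840] v=[0.6880 -1.8240 -0.0800]
Step 3: x=[2.3872 4.9396 9.9380] v=[0.8480 -1.4778 -0.2298]
Step 4: x=[2.5634 4.7419 9.8521] v=[0.8810 -0.9886 -0.4295]
Step 5: x=[2.7242 4.6614 9.7218] v=[0.8040 -0.4023 -0.6515]
Step 6: x=[2.8535 4.7059 9.5491] v=[0.6466 0.2223 -0.8636]
Max displacement = 3.3386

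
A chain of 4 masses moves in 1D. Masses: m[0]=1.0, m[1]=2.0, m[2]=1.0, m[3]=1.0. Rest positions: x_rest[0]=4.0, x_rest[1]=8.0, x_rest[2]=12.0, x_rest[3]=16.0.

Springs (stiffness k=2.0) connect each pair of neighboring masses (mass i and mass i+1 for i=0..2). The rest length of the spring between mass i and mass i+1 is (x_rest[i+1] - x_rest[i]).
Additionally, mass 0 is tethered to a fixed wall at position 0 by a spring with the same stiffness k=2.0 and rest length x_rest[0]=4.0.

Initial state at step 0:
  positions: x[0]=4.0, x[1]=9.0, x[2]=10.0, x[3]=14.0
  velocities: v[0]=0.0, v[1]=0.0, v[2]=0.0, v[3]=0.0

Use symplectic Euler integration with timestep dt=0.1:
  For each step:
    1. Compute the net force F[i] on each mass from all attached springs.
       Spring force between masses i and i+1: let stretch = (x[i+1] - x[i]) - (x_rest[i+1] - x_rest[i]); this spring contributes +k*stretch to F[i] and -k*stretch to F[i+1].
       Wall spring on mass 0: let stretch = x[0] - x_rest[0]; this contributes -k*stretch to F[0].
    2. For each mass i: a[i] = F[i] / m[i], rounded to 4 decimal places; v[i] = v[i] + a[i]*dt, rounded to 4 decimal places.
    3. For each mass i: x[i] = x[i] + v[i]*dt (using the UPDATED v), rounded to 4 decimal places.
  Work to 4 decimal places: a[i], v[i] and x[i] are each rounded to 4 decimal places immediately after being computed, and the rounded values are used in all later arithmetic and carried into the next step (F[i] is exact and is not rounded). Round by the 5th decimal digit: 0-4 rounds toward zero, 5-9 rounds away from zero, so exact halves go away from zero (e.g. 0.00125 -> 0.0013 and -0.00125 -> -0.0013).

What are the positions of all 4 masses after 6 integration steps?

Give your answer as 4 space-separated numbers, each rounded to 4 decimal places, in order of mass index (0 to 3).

Step 0: x=[4.0000 9.0000 10.0000 14.0000] v=[0.0000 0.0000 0.0000 0.0000]
Step 1: x=[4.0200 8.9600 10.0600 14.0000] v=[0.2000 -0.4000 0.6000 0.0000]
Step 2: x=[4.0584 8.8816 10.1768 14.0012] v=[0.3840 -0.7840 1.1680 0.0120]
Step 3: x=[4.1121 8.7679 10.3442 14.0059] v=[0.5370 -1.1368 1.6738 0.0471]
Step 4: x=[4.1767 8.6234 10.5533 14.0174] v=[0.6457 -1.4448 2.0909 0.1148]
Step 5: x=[4.2467 8.4538 10.7931 14.0396] v=[0.6997 -1.6965 2.3977 0.2220]
Step 6: x=[4.3159 8.2655 11.0510 14.0769] v=[0.6918 -1.8833 2.5791 0.3727]

Answer: 4.3159 8.2655 11.0510 14.0769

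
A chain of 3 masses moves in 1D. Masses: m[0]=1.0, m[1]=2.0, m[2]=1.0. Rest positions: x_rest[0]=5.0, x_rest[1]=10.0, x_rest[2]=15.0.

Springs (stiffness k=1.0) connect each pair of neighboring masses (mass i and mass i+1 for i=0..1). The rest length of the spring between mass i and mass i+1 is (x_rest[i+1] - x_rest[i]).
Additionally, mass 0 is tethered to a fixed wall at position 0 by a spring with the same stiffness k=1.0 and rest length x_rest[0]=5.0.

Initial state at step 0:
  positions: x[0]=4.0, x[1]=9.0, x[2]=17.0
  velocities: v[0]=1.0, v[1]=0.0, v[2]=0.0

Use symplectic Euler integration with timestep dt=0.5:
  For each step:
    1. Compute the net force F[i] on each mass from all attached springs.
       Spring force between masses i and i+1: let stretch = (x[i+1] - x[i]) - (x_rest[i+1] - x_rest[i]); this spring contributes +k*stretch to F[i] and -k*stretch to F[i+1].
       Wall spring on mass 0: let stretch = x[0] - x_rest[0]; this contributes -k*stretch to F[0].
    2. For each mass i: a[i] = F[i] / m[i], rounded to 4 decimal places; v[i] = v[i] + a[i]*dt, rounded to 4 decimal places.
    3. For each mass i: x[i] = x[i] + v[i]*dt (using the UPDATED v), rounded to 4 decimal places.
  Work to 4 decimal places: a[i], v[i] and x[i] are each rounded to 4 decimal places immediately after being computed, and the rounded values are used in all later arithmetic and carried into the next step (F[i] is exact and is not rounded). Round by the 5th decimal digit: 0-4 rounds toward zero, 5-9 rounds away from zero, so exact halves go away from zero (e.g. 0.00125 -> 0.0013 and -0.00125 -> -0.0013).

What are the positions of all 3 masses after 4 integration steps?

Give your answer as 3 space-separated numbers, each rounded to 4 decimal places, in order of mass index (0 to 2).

Step 0: x=[4.0000 9.0000 17.0000] v=[1.0000 0.0000 0.0000]
Step 1: x=[4.7500 9.3750 16.2500] v=[1.5000 0.7500 -1.5000]
Step 2: x=[5.4688 10.0313 15.0313] v=[1.4375 1.3125 -2.4375]
Step 3: x=[5.9610 10.7423 13.8126] v=[0.9844 1.4219 -2.4375]
Step 4: x=[6.1583 11.2394 13.0763] v=[0.3946 0.9942 -1.4727]

Answer: 6.1583 11.2394 13.0763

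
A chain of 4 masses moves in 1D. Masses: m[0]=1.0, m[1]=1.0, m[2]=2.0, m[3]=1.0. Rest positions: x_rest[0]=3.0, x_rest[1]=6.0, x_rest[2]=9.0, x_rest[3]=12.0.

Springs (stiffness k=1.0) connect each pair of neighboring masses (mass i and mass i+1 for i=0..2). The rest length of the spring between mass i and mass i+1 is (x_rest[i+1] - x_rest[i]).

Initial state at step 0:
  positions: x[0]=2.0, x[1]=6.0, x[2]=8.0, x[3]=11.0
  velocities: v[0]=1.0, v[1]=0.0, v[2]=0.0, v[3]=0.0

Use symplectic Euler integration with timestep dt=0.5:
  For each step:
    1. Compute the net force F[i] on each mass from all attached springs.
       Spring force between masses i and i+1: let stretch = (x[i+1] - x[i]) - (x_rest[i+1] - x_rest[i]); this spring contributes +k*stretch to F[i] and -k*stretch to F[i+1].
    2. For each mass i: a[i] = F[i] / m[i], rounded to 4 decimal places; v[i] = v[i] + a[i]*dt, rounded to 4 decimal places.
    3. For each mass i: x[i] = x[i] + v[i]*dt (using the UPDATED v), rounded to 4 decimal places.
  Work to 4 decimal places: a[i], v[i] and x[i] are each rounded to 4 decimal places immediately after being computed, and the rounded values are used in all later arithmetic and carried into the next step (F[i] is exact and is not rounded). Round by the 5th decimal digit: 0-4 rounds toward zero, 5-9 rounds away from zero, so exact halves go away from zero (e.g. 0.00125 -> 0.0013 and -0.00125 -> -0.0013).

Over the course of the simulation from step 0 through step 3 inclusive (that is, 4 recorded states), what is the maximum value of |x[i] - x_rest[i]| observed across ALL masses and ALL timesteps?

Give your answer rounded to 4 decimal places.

Answer: 1.1171

Derivation:
Step 0: x=[2.0000 6.0000 8.0000 11.0000] v=[1.0000 0.0000 0.0000 0.0000]
Step 1: x=[2.7500 5.5000 8.1250 11.0000] v=[1.5000 -1.0000 0.2500 0.0000]
Step 2: x=[3.4375 4.9688 8.2813 11.0313] v=[1.3750 -1.0625 0.3125 0.0625]
Step 3: x=[3.7579 4.8829 8.3673 11.1251] v=[0.6407 -0.1719 0.1719 0.1875]
Max displacement = 1.1171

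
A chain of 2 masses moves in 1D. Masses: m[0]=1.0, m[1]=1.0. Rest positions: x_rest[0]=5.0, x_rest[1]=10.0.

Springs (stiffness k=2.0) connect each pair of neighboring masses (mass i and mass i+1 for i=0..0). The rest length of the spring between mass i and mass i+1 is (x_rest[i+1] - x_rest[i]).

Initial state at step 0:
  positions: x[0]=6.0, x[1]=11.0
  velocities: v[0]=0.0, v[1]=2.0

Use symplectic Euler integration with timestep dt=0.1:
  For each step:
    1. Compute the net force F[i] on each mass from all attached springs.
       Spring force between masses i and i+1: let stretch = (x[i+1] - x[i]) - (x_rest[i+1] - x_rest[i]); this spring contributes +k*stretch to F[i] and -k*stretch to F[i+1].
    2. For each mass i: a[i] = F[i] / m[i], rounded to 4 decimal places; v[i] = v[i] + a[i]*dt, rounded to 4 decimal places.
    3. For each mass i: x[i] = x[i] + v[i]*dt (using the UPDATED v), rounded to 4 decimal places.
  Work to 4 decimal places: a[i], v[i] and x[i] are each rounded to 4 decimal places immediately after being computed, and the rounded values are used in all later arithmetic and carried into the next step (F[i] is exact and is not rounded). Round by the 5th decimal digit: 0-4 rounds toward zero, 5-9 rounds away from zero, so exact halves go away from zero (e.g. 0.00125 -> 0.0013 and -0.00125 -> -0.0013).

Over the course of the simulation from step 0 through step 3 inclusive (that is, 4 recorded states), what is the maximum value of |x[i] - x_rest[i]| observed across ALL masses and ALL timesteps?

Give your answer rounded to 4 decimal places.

Step 0: x=[6.0000 11.0000] v=[0.0000 2.0000]
Step 1: x=[6.0000 11.2000] v=[0.0000 2.0000]
Step 2: x=[6.0040 11.3960] v=[0.0400 1.9600]
Step 3: x=[6.0158 11.5842] v=[0.1184 1.8816]
Max displacement = 1.5842

Answer: 1.5842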